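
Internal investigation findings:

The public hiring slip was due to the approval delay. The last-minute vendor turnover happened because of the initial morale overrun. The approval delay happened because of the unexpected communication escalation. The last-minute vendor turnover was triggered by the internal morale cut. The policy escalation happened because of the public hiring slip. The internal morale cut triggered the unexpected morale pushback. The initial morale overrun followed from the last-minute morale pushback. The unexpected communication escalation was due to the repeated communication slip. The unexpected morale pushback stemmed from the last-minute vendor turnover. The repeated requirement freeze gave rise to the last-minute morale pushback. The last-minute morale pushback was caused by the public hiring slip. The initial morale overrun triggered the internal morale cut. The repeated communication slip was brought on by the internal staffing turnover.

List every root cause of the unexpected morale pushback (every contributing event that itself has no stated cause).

Tracing upstream from the unexpected morale pushback: the unexpected morale pushback ← the internal morale cut ← the initial morale overrun ← the last-minute morale pushback ← the public hiring slip ← the approval delay ← the unexpected communication escalation ← the repeated communication slip ← the internal staffing turnover.
A separate upstream branch: the unexpected morale pushback ← the internal morale cut ← the initial morale overrun ← the last-minute morale pushback ← the repeated requirement freeze.
Each of those chain origins has no stated cause.

the internal staffing turnover, the repeated requirement freeze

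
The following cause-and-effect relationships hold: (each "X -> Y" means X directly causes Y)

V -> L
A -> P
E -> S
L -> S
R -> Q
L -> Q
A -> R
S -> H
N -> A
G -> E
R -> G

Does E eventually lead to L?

E leads to S, H; L is not among them.

No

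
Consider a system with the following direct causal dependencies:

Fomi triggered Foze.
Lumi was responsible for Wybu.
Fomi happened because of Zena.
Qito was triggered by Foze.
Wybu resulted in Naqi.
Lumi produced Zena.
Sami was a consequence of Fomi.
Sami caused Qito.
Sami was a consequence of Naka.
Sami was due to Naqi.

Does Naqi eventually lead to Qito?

Yes

There is a causal chain: Naqi → Sami → Qito.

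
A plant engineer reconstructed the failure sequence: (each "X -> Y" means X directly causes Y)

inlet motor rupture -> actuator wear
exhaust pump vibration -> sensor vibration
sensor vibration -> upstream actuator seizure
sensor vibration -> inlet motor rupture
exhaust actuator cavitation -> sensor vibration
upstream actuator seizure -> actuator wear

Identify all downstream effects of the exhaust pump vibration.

Direct effects: the sensor vibration.
2 steps out: the inlet motor rupture, the upstream actuator seizure.
3 steps out: the actuator wear.
Not reachable from it: the exhaust actuator cavitation.

the actuator wear, the inlet motor rupture, the sensor vibration, the upstream actuator seizure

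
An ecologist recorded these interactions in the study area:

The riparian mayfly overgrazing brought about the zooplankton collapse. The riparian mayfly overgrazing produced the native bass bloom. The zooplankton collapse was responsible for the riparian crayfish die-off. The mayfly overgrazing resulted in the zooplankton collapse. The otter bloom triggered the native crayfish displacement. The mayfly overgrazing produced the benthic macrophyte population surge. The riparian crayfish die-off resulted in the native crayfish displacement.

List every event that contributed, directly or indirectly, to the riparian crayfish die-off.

Immediate cause of the riparian crayfish die-off: the zooplankton collapse.
Further upstream: the mayfly overgrazing, the riparian mayfly overgrazing.

the mayfly overgrazing, the riparian mayfly overgrazing, the zooplankton collapse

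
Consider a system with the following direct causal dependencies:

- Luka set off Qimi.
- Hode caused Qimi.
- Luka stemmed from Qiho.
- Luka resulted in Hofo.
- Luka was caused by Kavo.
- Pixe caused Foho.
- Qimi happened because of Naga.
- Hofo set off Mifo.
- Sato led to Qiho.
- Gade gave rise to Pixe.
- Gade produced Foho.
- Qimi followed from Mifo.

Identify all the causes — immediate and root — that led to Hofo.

Immediate cause of Hofo: Luka.
Further upstream: Sato, Qiho, Kavo.

Kavo, Luka, Qiho, Sato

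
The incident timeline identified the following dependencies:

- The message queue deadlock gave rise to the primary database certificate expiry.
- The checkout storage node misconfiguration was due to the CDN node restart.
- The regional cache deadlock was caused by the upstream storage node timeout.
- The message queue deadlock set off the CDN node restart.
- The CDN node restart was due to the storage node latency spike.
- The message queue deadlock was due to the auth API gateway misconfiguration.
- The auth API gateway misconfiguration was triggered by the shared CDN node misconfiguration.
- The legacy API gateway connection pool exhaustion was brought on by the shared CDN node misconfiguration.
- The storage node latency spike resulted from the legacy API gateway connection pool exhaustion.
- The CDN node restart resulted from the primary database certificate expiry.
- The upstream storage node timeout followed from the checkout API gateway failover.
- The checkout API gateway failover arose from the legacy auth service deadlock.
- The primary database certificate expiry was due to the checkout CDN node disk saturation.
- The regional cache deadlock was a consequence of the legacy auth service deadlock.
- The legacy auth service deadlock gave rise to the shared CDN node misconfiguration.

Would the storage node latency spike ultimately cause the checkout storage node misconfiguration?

There is a causal chain: the storage node latency spike → the CDN node restart → the checkout storage node misconfiguration.

Yes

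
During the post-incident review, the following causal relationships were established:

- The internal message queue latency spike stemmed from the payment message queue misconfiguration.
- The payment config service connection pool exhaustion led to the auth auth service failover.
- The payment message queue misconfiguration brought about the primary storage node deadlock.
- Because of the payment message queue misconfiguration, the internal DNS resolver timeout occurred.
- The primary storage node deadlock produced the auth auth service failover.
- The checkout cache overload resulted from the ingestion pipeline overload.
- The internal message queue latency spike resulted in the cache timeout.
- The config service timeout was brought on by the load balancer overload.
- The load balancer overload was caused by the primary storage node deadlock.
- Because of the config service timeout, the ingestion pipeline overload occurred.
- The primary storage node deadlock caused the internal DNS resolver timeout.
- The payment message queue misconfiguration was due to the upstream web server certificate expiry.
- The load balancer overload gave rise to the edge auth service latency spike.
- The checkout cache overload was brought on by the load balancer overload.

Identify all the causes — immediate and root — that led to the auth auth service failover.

Immediate causes of the auth auth service failover: the primary storage node deadlock, the payment config service connection pool exhaustion.
Further upstream: the upstream web server certificate expiry, the payment message queue misconfiguration.

the payment config service connection pool exhaustion, the payment message queue misconfiguration, the primary storage node deadlock, the upstream web server certificate expiry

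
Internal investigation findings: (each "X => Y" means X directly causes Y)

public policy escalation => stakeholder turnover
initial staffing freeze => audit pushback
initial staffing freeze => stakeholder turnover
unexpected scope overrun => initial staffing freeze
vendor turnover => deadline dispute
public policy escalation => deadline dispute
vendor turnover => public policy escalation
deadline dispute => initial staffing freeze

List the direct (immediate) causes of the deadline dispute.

the public policy escalation, the vendor turnover → the deadline dispute with nothing further upstream stated.

the public policy escalation, the vendor turnover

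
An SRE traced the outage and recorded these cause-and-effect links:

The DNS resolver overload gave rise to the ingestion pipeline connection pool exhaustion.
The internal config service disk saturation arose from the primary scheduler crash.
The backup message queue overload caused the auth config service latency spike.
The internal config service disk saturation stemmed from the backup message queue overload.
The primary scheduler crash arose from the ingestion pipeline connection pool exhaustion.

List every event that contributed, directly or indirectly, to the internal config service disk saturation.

Immediate causes of the internal config service disk saturation: the backup message queue overload, the primary scheduler crash.
Further upstream: the DNS resolver overload, the ingestion pipeline connection pool exhaustion.

the DNS resolver overload, the backup message queue overload, the ingestion pipeline connection pool exhaustion, the primary scheduler crash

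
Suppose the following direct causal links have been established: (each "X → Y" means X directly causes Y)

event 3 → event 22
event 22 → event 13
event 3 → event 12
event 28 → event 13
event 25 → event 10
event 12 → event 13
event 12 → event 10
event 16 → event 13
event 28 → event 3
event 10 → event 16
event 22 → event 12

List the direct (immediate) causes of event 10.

event 12, event 25

Upstream contributors include event 28, event 3, event 22, but only event 12, event 25 feed directly into event 10.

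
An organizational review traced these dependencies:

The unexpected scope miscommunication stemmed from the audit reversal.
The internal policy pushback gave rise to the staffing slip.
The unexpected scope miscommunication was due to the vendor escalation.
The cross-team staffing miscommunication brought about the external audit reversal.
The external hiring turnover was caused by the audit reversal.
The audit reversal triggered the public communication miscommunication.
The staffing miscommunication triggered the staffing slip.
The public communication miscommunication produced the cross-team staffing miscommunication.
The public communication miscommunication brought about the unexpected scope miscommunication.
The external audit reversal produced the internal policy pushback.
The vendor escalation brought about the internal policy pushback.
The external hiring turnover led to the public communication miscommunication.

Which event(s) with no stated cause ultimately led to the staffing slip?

Tracing upstream from the staffing slip: the staffing slip ← the internal policy pushback ← the external audit reversal ← the cross-team staffing miscommunication ← the public communication miscommunication ← the audit reversal.
A separate upstream branch: the staffing slip ← the staffing miscommunication.
A separate upstream branch: the staffing slip ← the internal policy pushback ← the vendor escalation.
Each of those chain origins has no stated cause.

the audit reversal, the staffing miscommunication, the vendor escalation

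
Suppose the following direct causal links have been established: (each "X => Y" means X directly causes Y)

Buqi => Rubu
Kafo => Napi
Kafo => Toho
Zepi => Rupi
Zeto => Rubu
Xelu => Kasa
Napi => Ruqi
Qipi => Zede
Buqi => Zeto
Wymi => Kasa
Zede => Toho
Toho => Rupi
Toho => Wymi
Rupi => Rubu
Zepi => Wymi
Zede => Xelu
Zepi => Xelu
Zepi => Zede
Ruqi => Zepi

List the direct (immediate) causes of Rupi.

Toho, Zepi

Upstream contributors include Kafo, Napi, Qipi, Ruqi, Zede, but only Toho, Zepi feed directly into Rupi.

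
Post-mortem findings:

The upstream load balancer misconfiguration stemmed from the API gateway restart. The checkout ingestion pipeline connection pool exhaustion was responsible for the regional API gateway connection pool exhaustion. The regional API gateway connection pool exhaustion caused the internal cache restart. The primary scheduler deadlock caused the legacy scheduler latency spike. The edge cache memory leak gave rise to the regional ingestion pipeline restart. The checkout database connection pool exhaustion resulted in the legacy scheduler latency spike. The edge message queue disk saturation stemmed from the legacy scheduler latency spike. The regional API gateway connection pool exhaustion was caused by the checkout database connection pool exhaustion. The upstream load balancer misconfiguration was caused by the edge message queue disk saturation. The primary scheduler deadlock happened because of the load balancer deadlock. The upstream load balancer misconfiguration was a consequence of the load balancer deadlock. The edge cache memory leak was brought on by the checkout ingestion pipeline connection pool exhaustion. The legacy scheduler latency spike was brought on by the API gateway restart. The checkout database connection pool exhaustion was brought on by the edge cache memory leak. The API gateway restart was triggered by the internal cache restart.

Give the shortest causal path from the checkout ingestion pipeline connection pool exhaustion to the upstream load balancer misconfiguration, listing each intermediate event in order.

the checkout ingestion pipeline connection pool exhaustion → the regional API gateway connection pool exhaustion → the internal cache restart → the API gateway restart → the upstream load balancer misconfiguration

the checkout ingestion pipeline connection pool exhaustion → the regional API gateway connection pool exhaustion
the regional API gateway connection pool exhaustion → the internal cache restart
the internal cache restart → the API gateway restart
the API gateway restart → the upstream load balancer misconfiguration
Length: 4 steps.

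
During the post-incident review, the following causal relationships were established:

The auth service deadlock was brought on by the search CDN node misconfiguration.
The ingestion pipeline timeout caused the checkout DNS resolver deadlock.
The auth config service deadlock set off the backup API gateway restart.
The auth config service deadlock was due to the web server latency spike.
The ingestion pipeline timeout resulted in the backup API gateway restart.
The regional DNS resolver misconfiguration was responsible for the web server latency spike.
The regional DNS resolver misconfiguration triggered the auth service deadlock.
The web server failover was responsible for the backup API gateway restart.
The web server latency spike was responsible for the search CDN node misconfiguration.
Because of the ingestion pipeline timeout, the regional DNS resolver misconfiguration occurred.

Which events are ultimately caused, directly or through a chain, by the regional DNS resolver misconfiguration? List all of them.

Direct effects: the web server latency spike, the auth service deadlock.
2 steps out: the search CDN node misconfiguration, the auth config service deadlock.
3 steps out: the backup API gateway restart.
Not reachable from it: the ingestion pipeline timeout, the checkout DNS resolver deadlock, the web server failover.

the auth config service deadlock, the auth service deadlock, the backup API gateway restart, the search CDN node misconfiguration, the web server latency spike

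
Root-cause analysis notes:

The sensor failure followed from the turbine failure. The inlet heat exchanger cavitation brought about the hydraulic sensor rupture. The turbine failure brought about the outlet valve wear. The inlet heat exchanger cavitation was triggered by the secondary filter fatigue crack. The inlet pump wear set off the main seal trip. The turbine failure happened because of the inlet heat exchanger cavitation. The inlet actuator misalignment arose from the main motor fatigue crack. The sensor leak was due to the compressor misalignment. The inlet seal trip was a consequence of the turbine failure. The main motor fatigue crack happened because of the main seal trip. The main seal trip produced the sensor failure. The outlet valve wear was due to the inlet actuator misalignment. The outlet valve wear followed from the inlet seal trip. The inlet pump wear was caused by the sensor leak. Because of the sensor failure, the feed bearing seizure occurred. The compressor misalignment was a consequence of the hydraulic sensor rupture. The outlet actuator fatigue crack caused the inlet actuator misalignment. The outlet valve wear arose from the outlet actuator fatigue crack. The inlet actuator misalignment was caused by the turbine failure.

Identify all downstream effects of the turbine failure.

the feed bearing seizure, the inlet actuator misalignment, the inlet seal trip, the outlet valve wear, the sensor failure

Direct effects: the sensor failure, the inlet seal trip, the inlet actuator misalignment, the outlet valve wear.
2 steps out: the feed bearing seizure.
Not reachable from it: the secondary filter fatigue crack, the inlet heat exchanger cavitation, the hydraulic sensor rupture, the compressor misalignment, the sensor leak, the inlet pump wear, the outlet actuator fatigue crack, the main seal trip, the main motor fatigue crack.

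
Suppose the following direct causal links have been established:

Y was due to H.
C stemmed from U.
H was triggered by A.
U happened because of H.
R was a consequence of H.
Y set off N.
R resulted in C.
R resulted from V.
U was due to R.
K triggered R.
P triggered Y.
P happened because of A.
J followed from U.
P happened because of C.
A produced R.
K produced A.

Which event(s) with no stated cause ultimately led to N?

K, V

Tracing upstream from N: N ← Y ← H ← A ← K.
A separate upstream branch: N ← Y ← P ← C ← R ← V.
Each of those chain origins has no stated cause.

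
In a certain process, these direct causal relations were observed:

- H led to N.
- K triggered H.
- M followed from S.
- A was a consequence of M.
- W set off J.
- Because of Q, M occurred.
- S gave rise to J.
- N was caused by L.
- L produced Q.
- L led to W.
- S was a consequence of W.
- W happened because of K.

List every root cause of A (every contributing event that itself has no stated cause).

K, L

Tracing upstream from A: A ← M ← Q ← L.
A separate upstream branch: A ← M ← S ← W ← K.
Each of those chain origins has no stated cause.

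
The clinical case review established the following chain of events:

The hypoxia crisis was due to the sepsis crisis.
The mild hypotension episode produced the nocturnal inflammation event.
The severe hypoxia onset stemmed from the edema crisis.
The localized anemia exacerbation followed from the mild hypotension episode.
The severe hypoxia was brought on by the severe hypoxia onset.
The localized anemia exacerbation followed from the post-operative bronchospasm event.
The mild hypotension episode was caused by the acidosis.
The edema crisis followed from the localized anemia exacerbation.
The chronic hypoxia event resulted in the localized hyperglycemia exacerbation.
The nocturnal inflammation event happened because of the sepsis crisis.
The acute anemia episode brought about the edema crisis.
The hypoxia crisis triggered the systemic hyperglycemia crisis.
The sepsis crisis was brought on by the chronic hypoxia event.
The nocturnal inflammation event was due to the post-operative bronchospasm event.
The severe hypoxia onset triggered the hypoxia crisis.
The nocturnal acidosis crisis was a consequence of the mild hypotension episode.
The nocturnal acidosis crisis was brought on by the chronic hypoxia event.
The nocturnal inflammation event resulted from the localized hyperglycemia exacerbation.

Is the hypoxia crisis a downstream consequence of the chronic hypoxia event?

Yes

There is a causal chain: the chronic hypoxia event → the sepsis crisis → the hypoxia crisis.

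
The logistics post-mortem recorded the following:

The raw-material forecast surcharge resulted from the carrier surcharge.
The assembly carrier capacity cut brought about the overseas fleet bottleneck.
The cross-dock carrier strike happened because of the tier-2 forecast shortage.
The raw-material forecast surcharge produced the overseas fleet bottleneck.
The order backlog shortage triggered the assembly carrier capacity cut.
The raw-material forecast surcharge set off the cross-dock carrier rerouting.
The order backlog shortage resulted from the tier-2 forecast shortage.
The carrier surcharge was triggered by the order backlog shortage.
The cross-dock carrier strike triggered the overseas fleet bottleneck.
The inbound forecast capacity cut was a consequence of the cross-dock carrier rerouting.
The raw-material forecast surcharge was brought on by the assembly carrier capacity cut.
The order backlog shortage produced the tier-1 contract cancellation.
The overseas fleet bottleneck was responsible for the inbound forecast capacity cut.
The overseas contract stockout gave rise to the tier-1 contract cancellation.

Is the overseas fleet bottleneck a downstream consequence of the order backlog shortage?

There is a causal chain: the order backlog shortage → the assembly carrier capacity cut → the overseas fleet bottleneck.

Yes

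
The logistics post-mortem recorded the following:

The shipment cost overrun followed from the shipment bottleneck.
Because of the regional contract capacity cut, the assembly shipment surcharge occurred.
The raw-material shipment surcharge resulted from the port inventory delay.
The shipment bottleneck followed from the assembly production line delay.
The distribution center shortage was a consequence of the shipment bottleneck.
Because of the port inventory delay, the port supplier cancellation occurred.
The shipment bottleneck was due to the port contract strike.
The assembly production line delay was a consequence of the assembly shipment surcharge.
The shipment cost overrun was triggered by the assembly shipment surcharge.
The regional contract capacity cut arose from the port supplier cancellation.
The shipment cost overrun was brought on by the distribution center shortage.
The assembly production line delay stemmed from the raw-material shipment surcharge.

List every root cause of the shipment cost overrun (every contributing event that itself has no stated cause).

the port contract strike, the port inventory delay

Tracing upstream from the shipment cost overrun: the shipment cost overrun ← the assembly shipment surcharge ← the regional contract capacity cut ← the port supplier cancellation ← the port inventory delay.
A separate upstream branch: the shipment cost overrun ← the shipment bottleneck ← the port contract strike.
Each of those chain origins has no stated cause.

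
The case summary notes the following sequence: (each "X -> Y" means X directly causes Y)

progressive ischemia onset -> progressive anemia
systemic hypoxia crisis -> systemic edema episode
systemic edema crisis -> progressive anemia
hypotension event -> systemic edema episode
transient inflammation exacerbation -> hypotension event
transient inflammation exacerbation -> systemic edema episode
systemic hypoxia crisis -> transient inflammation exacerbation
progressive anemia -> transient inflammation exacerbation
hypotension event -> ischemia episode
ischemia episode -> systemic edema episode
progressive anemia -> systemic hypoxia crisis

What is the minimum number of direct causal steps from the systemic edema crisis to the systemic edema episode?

3

Shortest chain: the systemic edema crisis → the progressive anemia → the systemic hypoxia crisis → the systemic edema episode.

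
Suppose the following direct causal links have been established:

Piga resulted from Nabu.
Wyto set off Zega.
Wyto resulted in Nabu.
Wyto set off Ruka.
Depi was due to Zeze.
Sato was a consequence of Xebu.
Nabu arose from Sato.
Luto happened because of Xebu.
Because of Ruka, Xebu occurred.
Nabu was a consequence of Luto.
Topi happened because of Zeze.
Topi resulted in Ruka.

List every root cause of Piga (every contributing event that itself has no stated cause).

Wyto, Zeze

Tracing upstream from Piga: Piga ← Nabu ← Wyto.
A separate upstream branch: Piga ← Nabu ← Sato ← Xebu ← Ruka ← Topi ← Zeze.
Each of those chain origins has no stated cause.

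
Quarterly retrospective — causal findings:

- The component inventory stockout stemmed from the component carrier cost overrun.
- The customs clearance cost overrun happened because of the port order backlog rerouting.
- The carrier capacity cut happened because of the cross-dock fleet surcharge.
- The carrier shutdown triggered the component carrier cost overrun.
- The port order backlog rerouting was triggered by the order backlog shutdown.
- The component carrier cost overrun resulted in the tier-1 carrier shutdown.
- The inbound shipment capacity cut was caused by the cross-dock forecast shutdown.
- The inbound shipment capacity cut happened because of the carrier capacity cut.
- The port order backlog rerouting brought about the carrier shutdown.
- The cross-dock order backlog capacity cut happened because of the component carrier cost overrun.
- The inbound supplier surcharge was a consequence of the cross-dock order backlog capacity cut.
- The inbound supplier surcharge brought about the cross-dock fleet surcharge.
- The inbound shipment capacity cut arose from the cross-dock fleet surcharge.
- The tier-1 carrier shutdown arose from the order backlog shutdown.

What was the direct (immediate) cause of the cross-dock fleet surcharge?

Upstream contributors include the order backlog shutdown, the port order backlog rerouting, the carrier shutdown, the component carrier cost overrun, the cross-dock order backlog capacity cut, but only the inbound supplier surcharge feeds directly into the cross-dock fleet surcharge.

the inbound supplier surcharge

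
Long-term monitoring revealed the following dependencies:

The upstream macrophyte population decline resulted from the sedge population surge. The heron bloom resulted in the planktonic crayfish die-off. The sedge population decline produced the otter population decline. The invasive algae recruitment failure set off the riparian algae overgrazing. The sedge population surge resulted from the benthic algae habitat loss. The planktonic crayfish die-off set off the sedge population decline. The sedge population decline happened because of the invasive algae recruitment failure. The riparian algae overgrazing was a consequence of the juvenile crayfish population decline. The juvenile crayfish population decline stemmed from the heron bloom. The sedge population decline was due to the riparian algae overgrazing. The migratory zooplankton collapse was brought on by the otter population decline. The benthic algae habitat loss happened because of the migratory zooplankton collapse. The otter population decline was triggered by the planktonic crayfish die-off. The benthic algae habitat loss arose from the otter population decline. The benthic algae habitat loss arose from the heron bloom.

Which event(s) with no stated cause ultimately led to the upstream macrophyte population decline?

Tracing upstream from the upstream macrophyte population decline: the upstream macrophyte population decline ← the sedge population surge ← the benthic algae habitat loss ← the otter population decline ← the sedge population decline ← the invasive algae recruitment failure.
A separate upstream branch: the upstream macrophyte population decline ← the sedge population surge ← the benthic algae habitat loss ← the heron bloom.
Each of those chain origins has no stated cause.

the heron bloom, the invasive algae recruitment failure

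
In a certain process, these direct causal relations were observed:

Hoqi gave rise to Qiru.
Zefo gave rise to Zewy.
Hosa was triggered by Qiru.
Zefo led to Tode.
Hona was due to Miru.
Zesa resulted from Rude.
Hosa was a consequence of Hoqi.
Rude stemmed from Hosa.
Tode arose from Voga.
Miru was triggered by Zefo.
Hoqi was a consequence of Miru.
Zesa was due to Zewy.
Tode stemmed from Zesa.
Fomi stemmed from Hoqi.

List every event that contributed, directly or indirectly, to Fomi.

Hoqi, Miru, Zefo

Immediate cause of Fomi: Hoqi.
Further upstream: Zefo, Miru.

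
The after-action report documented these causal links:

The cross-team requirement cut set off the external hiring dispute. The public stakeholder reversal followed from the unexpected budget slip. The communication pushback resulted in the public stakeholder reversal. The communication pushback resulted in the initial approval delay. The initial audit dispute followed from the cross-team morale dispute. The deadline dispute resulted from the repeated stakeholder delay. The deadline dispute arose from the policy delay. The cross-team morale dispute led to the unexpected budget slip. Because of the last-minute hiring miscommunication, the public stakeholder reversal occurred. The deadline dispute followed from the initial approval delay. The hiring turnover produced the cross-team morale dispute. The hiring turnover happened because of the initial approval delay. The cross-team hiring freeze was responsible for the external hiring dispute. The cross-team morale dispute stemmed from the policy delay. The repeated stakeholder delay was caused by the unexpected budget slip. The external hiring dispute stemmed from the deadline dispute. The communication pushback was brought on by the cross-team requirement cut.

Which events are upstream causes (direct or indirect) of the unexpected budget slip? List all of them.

the communication pushback, the cross-team morale dispute, the cross-team requirement cut, the hiring turnover, the initial approval delay, the policy delay

Immediate cause of the unexpected budget slip: the cross-team morale dispute.
Further upstream: the cross-team requirement cut, the policy delay, the communication pushback, the initial approval delay, the hiring turnover.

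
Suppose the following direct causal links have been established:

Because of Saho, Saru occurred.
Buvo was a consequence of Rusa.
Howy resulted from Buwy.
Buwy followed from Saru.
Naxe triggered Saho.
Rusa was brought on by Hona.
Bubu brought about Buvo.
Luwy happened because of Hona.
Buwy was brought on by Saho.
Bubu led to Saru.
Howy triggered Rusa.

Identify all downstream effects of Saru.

Direct effects: Buwy.
2 steps out: Howy.
3 steps out: Rusa.
4 steps out: Buvo.
Not reachable from it: Hona, Luwy, Naxe, Saho, Bubu.

Buvo, Buwy, Howy, Rusa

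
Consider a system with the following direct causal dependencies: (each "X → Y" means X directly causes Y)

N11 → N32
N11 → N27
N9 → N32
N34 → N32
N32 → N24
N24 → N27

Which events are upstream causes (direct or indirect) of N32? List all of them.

Immediate causes of N32: N9, N34, N11.

N11, N34, N9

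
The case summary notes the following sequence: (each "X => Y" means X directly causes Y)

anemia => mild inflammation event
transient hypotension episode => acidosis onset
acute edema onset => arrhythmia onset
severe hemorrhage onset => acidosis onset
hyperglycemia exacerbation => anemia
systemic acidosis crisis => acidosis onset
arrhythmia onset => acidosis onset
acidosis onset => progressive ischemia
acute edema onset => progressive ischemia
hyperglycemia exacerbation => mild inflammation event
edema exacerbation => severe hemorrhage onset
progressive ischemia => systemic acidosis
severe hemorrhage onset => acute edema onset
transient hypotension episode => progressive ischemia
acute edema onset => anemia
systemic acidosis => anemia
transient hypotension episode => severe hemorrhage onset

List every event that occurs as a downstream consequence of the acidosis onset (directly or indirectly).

Direct effects: the progressive ischemia.
2 steps out: the systemic acidosis.
3 steps out: the anemia.
4 steps out: the mild inflammation event.
Not reachable from it: the edema exacerbation, the transient hypotension episode, the severe hemorrhage onset, the acute edema onset, the arrhythmia onset, the systemic acidosis crisis, the hyperglycemia exacerbation.

the anemia, the mild inflammation event, the progressive ischemia, the systemic acidosis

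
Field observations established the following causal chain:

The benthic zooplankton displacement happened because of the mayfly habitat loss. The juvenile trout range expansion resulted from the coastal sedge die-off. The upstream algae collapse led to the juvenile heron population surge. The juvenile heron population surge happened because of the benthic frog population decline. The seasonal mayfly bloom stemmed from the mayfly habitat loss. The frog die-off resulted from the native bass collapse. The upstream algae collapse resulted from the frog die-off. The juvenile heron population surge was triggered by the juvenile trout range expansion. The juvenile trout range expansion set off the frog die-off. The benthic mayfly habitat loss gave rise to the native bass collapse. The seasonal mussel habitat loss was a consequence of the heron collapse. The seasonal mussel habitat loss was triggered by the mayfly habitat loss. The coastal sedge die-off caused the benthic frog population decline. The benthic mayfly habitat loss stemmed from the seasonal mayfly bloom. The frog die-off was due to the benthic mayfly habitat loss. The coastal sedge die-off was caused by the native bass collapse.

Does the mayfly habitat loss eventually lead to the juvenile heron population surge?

There is a causal chain: the mayfly habitat loss → the seasonal mayfly bloom → the benthic mayfly habitat loss → the frog die-off → the upstream algae collapse → the juvenile heron population surge.

Yes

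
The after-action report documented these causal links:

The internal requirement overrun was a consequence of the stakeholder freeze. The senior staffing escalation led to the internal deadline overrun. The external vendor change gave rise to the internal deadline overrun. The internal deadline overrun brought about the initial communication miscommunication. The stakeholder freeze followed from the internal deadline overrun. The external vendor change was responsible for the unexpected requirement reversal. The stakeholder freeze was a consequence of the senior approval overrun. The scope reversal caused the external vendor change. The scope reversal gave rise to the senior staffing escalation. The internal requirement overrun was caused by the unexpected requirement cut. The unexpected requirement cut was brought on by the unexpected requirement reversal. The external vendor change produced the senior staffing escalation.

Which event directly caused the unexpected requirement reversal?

Upstream contributors include the scope reversal, but only the external vendor change feeds directly into the unexpected requirement reversal.

the external vendor change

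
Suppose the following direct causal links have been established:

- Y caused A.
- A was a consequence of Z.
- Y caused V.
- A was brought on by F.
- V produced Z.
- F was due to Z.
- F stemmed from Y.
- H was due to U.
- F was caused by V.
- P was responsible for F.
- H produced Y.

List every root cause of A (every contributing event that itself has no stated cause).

Tracing upstream from A: A ← Y ← H ← U.
A separate upstream branch: A ← F ← P.
Each of those chain origins has no stated cause.

P, U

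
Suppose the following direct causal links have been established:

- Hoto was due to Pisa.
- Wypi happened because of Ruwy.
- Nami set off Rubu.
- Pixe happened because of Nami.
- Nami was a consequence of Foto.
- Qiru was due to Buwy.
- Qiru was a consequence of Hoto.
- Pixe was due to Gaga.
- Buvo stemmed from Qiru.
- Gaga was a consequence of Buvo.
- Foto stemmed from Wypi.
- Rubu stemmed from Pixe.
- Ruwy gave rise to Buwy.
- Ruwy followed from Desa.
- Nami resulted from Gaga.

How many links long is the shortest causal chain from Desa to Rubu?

5

Shortest chain: Desa → Ruwy → Wypi → Foto → Nami → Rubu.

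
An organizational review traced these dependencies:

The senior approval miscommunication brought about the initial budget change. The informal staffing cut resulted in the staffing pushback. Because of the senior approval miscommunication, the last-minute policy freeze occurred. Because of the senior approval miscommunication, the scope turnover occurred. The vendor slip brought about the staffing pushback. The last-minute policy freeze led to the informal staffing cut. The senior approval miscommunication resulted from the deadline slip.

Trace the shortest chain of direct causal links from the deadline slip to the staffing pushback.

the deadline slip → the senior approval miscommunication → the last-minute policy freeze → the informal staffing cut → the staffing pushback

the deadline slip → the senior approval miscommunication
the senior approval miscommunication → the last-minute policy freeze
the last-minute policy freeze → the informal staffing cut
the informal staffing cut → the staffing pushback
Length: 4 steps.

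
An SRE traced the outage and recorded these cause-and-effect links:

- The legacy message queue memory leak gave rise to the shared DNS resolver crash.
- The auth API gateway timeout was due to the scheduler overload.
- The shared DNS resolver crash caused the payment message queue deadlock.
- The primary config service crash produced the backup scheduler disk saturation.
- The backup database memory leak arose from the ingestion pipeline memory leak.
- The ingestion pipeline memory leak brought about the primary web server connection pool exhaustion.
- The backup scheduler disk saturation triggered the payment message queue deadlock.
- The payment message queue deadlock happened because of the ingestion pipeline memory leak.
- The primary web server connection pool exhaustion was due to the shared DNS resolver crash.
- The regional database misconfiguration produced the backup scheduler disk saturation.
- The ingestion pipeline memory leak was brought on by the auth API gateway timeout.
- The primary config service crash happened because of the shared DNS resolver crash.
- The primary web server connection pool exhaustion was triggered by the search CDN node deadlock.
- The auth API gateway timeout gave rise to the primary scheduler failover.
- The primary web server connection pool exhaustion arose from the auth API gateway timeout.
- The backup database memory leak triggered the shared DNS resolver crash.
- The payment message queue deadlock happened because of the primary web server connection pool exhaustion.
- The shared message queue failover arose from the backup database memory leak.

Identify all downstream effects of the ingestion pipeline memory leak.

Direct effects: the backup database memory leak, the primary web server connection pool exhaustion, the payment message queue deadlock.
2 steps out: the shared DNS resolver crash, the shared message queue failover.
3 steps out: the primary config service crash.
4 steps out: the backup scheduler disk saturation.
Not reachable from it: the scheduler overload, the auth API gateway timeout, the primary scheduler failover, the legacy message queue memory leak, the regional database misconfiguration, the search CDN node deadlock.

the backup database memory leak, the backup scheduler disk saturation, the payment message queue deadlock, the primary config service crash, the primary web server connection pool exhaustion, the shared DNS resolver crash, the shared message queue failover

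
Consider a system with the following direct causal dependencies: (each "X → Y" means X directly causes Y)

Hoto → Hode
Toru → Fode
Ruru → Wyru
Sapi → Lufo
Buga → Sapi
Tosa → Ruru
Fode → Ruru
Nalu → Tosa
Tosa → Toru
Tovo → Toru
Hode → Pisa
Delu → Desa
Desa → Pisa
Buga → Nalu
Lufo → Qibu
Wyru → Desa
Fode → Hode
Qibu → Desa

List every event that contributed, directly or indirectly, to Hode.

Immediate causes of Hode: Hoto, Fode.
Further upstream: Buga, Nalu, Tovo, Tosa, Toru.

Buga, Fode, Hoto, Nalu, Toru, Tosa, Tovo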